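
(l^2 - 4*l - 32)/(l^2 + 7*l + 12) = (l - 8)/(l + 3)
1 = 1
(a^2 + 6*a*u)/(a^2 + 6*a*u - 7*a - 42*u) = a/(a - 7)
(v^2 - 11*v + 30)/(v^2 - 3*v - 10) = (v - 6)/(v + 2)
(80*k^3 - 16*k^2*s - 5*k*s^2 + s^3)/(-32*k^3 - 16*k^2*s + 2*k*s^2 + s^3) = (-5*k + s)/(2*k + s)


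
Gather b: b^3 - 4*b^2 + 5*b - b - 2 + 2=b^3 - 4*b^2 + 4*b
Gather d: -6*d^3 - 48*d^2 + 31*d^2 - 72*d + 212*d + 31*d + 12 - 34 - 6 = -6*d^3 - 17*d^2 + 171*d - 28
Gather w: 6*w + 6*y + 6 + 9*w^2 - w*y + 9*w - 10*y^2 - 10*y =9*w^2 + w*(15 - y) - 10*y^2 - 4*y + 6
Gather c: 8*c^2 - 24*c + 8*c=8*c^2 - 16*c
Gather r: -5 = -5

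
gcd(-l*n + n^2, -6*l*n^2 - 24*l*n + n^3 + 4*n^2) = n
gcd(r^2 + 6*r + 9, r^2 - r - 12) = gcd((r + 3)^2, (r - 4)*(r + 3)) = r + 3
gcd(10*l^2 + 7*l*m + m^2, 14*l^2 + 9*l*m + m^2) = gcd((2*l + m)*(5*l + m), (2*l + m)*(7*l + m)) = 2*l + m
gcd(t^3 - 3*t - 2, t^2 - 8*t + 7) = 1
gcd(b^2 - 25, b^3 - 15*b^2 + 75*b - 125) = b - 5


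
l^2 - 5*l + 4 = (l - 4)*(l - 1)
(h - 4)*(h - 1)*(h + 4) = h^3 - h^2 - 16*h + 16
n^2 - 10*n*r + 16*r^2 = (n - 8*r)*(n - 2*r)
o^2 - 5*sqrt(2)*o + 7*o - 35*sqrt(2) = (o + 7)*(o - 5*sqrt(2))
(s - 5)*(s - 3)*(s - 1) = s^3 - 9*s^2 + 23*s - 15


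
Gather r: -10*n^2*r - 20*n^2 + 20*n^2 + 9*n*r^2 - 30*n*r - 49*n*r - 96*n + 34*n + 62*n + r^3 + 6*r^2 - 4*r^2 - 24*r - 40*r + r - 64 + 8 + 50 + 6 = r^3 + r^2*(9*n + 2) + r*(-10*n^2 - 79*n - 63)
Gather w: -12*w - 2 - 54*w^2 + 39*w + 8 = -54*w^2 + 27*w + 6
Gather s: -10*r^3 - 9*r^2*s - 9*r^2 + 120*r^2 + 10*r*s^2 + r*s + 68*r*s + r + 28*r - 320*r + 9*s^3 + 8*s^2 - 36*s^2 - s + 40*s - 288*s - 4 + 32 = -10*r^3 + 111*r^2 - 291*r + 9*s^3 + s^2*(10*r - 28) + s*(-9*r^2 + 69*r - 249) + 28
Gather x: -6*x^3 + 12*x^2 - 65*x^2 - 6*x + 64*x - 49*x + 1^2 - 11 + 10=-6*x^3 - 53*x^2 + 9*x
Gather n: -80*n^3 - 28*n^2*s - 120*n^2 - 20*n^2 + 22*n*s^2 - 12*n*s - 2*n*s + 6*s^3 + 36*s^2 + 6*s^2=-80*n^3 + n^2*(-28*s - 140) + n*(22*s^2 - 14*s) + 6*s^3 + 42*s^2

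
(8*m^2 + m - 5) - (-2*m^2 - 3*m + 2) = 10*m^2 + 4*m - 7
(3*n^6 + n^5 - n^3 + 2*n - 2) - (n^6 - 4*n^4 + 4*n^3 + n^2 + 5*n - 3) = 2*n^6 + n^5 + 4*n^4 - 5*n^3 - n^2 - 3*n + 1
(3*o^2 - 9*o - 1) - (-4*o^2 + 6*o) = 7*o^2 - 15*o - 1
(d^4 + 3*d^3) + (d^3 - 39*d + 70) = d^4 + 4*d^3 - 39*d + 70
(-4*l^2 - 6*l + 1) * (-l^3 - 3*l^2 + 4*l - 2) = 4*l^5 + 18*l^4 + l^3 - 19*l^2 + 16*l - 2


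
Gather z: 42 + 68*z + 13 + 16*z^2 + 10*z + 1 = 16*z^2 + 78*z + 56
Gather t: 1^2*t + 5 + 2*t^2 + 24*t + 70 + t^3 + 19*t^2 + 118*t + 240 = t^3 + 21*t^2 + 143*t + 315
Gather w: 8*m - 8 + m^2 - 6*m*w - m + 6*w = m^2 + 7*m + w*(6 - 6*m) - 8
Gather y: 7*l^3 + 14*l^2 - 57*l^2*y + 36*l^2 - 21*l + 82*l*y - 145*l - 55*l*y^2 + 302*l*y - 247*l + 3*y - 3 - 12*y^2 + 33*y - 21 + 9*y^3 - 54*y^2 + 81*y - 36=7*l^3 + 50*l^2 - 413*l + 9*y^3 + y^2*(-55*l - 66) + y*(-57*l^2 + 384*l + 117) - 60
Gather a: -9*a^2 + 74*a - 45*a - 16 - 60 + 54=-9*a^2 + 29*a - 22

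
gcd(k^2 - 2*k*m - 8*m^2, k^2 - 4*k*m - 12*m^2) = k + 2*m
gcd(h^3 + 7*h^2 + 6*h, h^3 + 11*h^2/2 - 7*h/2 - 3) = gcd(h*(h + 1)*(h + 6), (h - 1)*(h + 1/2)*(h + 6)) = h + 6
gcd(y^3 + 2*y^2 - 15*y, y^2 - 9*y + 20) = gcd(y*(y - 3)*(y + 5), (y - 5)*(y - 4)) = 1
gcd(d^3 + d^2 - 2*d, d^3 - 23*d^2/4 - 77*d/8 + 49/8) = 1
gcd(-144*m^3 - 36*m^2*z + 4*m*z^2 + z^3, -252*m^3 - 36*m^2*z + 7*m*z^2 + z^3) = -36*m^2 + z^2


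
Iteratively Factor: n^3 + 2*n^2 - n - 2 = (n + 2)*(n^2 - 1) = (n - 1)*(n + 2)*(n + 1)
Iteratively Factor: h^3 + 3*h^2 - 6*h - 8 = (h + 1)*(h^2 + 2*h - 8) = (h + 1)*(h + 4)*(h - 2)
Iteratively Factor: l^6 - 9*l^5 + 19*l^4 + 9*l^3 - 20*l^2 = (l - 4)*(l^5 - 5*l^4 - l^3 + 5*l^2) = (l - 5)*(l - 4)*(l^4 - l^2) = (l - 5)*(l - 4)*(l + 1)*(l^3 - l^2) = l*(l - 5)*(l - 4)*(l + 1)*(l^2 - l) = l^2*(l - 5)*(l - 4)*(l + 1)*(l - 1)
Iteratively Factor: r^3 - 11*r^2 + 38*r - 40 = (r - 5)*(r^2 - 6*r + 8) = (r - 5)*(r - 4)*(r - 2)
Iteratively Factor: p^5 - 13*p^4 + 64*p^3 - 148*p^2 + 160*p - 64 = (p - 2)*(p^4 - 11*p^3 + 42*p^2 - 64*p + 32) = (p - 4)*(p - 2)*(p^3 - 7*p^2 + 14*p - 8) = (p - 4)*(p - 2)*(p - 1)*(p^2 - 6*p + 8) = (p - 4)^2*(p - 2)*(p - 1)*(p - 2)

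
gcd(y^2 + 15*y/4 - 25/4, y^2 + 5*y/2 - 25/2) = y + 5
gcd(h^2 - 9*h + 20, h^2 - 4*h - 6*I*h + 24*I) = h - 4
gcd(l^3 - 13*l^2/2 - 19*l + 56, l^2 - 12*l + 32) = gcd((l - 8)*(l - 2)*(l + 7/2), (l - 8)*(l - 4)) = l - 8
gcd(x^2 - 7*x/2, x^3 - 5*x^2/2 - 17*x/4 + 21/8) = x - 7/2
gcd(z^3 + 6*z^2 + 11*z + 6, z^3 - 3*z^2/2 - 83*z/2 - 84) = z + 3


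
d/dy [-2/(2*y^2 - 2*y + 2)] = (2*y - 1)/(y^2 - y + 1)^2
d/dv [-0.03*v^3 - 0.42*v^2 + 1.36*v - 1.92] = -0.09*v^2 - 0.84*v + 1.36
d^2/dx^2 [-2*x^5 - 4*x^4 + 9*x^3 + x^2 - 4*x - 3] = -40*x^3 - 48*x^2 + 54*x + 2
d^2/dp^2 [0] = 0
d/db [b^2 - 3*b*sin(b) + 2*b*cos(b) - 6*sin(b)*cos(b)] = -2*b*sin(b) - 3*b*cos(b) + 2*b - 3*sin(b) + 2*cos(b) - 6*cos(2*b)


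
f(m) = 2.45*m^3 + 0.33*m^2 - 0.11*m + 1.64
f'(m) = 7.35*m^2 + 0.66*m - 0.11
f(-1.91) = -14.02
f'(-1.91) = 25.44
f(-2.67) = -42.35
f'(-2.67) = 50.53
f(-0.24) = 1.65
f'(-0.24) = 0.15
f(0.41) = 1.82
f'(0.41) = 1.40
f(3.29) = 92.10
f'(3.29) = 81.62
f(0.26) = 1.68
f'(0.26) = 0.56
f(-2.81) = -49.81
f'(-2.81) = 56.07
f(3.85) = 145.92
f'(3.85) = 111.38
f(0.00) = 1.64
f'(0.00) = -0.11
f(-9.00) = -1756.69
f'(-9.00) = 589.30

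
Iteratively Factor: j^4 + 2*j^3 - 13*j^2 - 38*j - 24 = (j + 1)*(j^3 + j^2 - 14*j - 24) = (j - 4)*(j + 1)*(j^2 + 5*j + 6) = (j - 4)*(j + 1)*(j + 3)*(j + 2)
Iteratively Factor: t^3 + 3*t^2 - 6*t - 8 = (t + 4)*(t^2 - t - 2) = (t + 1)*(t + 4)*(t - 2)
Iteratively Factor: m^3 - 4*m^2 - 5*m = (m - 5)*(m^2 + m) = m*(m - 5)*(m + 1)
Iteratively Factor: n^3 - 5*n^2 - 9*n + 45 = (n - 3)*(n^2 - 2*n - 15) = (n - 5)*(n - 3)*(n + 3)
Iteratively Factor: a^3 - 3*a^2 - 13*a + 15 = (a - 1)*(a^2 - 2*a - 15) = (a - 5)*(a - 1)*(a + 3)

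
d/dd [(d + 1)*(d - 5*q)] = 2*d - 5*q + 1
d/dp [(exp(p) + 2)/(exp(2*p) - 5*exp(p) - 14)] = -exp(p)/(exp(2*p) - 14*exp(p) + 49)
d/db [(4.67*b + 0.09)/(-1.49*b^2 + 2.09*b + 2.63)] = (6.9583*b^2 + 0.2682*b + 12.094)/(2.2201*b^4 - 6.2282*b^3 - 3.4693*b^2 + 10.9934*b + 6.9169)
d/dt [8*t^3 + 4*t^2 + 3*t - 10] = 24*t^2 + 8*t + 3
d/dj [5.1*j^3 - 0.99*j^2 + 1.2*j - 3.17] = 15.3*j^2 - 1.98*j + 1.2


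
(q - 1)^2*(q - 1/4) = q^3 - 9*q^2/4 + 3*q/2 - 1/4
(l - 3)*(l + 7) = l^2 + 4*l - 21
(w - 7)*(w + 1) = w^2 - 6*w - 7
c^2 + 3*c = c*(c + 3)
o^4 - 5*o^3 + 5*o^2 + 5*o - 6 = (o - 3)*(o - 2)*(o - 1)*(o + 1)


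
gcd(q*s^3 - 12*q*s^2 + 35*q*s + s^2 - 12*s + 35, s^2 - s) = 1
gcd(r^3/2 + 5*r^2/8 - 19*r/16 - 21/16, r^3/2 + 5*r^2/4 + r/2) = 1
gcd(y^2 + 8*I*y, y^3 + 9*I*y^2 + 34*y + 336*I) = y + 8*I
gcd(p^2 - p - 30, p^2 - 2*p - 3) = 1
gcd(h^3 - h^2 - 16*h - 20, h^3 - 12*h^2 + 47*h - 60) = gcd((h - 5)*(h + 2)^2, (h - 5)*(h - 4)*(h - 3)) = h - 5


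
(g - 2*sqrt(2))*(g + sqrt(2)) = g^2 - sqrt(2)*g - 4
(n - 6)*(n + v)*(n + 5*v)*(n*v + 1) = n^4*v + 6*n^3*v^2 - 6*n^3*v + n^3 + 5*n^2*v^3 - 36*n^2*v^2 + 6*n^2*v - 6*n^2 - 30*n*v^3 + 5*n*v^2 - 36*n*v - 30*v^2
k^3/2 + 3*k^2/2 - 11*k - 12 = (k/2 + 1/2)*(k - 4)*(k + 6)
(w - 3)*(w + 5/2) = w^2 - w/2 - 15/2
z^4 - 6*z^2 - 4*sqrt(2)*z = z*(z - 2*sqrt(2))*(z + sqrt(2))^2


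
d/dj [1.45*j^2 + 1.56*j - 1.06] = 2.9*j + 1.56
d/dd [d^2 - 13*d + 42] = 2*d - 13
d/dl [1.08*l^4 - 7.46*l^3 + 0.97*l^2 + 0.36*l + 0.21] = 4.32*l^3 - 22.38*l^2 + 1.94*l + 0.36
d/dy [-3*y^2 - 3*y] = -6*y - 3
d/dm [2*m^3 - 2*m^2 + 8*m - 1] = 6*m^2 - 4*m + 8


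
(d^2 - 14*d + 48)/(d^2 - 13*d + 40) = (d - 6)/(d - 5)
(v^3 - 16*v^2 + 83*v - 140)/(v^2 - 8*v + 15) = (v^2 - 11*v + 28)/(v - 3)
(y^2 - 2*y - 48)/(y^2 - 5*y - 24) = (y + 6)/(y + 3)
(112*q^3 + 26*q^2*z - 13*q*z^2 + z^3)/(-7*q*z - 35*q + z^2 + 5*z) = (-16*q^2 - 6*q*z + z^2)/(z + 5)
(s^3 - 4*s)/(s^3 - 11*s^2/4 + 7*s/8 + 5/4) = 8*s*(s + 2)/(8*s^2 - 6*s - 5)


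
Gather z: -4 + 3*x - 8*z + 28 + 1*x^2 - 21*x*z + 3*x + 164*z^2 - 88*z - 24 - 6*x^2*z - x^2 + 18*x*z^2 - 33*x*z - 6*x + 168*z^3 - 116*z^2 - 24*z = 168*z^3 + z^2*(18*x + 48) + z*(-6*x^2 - 54*x - 120)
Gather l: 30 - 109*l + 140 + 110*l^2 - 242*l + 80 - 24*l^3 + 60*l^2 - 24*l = -24*l^3 + 170*l^2 - 375*l + 250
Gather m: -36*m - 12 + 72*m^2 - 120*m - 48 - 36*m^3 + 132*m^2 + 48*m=-36*m^3 + 204*m^2 - 108*m - 60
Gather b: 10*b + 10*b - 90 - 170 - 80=20*b - 340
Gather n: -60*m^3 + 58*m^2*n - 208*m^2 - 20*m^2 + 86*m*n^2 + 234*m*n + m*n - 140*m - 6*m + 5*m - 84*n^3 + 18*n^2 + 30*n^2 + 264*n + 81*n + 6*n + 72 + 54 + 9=-60*m^3 - 228*m^2 - 141*m - 84*n^3 + n^2*(86*m + 48) + n*(58*m^2 + 235*m + 351) + 135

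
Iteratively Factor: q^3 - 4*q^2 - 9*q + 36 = (q - 3)*(q^2 - q - 12) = (q - 4)*(q - 3)*(q + 3)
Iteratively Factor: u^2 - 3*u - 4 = (u + 1)*(u - 4)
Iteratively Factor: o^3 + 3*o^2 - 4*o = (o + 4)*(o^2 - o) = o*(o + 4)*(o - 1)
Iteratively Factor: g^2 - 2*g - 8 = (g - 4)*(g + 2)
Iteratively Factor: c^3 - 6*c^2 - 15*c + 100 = (c - 5)*(c^2 - c - 20) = (c - 5)^2*(c + 4)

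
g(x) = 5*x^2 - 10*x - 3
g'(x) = 10*x - 10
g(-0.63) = 5.28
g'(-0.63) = -16.30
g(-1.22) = 16.64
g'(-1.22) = -22.20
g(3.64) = 26.85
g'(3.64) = 26.40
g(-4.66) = 152.18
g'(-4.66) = -56.60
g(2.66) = 5.78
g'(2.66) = 16.60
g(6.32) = 133.51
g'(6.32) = 53.20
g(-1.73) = 29.26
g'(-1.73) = -27.30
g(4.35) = 48.11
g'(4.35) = 33.50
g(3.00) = 12.00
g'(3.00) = 20.00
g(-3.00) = 72.00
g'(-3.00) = -40.00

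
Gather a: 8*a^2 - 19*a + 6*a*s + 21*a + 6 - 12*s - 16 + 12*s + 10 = 8*a^2 + a*(6*s + 2)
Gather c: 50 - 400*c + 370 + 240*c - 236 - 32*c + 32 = 216 - 192*c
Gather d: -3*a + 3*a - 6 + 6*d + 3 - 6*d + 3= 0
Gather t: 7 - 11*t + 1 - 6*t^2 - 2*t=-6*t^2 - 13*t + 8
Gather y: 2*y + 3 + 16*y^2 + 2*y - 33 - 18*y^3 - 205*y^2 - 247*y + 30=-18*y^3 - 189*y^2 - 243*y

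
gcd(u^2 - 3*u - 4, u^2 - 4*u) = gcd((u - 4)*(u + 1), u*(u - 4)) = u - 4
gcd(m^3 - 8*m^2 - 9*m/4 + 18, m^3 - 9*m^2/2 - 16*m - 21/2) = m + 3/2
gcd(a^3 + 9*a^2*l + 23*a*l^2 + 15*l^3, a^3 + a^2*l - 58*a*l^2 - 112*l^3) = 1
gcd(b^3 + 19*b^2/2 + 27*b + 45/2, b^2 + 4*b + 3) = b + 3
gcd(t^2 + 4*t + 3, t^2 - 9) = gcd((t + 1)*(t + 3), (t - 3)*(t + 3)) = t + 3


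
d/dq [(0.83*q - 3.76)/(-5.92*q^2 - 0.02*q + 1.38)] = (4.9136*q^2 - 44.5184*q + 1.0702)/(35.0464*q^4 + 0.2368*q^3 - 16.3388*q^2 - 0.0552*q + 1.9044)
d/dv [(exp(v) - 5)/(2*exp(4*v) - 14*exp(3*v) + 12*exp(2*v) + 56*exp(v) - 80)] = (-3*exp(v) - 2)*exp(v)/(2*(exp(5*v) - 2*exp(4*v) - 8*exp(3*v) + 16*exp(2*v) + 16*exp(v) - 32))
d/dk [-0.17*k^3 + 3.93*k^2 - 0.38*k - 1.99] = -0.51*k^2 + 7.86*k - 0.38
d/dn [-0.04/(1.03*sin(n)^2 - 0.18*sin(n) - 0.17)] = (0.0824*sin(n) - 0.0072)*cos(n)/(-1.03*sin(n)^2 + 0.18*sin(n) + 0.17)^2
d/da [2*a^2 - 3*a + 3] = 4*a - 3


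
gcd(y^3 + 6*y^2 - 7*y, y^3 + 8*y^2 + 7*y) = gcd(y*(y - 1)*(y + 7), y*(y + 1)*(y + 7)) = y^2 + 7*y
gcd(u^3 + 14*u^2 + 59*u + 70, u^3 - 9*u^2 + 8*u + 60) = u + 2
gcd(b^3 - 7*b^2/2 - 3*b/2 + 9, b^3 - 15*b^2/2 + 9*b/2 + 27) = b^2 - 3*b/2 - 9/2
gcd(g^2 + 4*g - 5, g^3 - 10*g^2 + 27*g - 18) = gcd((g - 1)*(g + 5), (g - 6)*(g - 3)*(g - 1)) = g - 1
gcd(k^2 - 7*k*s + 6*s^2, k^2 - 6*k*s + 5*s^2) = -k + s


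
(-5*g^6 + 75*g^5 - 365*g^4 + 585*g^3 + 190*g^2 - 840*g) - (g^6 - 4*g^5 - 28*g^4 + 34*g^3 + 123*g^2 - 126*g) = -6*g^6 + 79*g^5 - 337*g^4 + 551*g^3 + 67*g^2 - 714*g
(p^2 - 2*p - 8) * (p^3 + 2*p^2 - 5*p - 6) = p^5 - 17*p^3 - 12*p^2 + 52*p + 48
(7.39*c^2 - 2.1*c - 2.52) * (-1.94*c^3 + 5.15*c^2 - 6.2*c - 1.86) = -14.3366*c^5 + 42.1325*c^4 - 51.7442*c^3 - 13.7034*c^2 + 19.53*c + 4.6872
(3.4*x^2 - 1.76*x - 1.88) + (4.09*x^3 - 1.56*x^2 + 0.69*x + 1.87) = 4.09*x^3 + 1.84*x^2 - 1.07*x - 0.00999999999999979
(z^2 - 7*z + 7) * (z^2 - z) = z^4 - 8*z^3 + 14*z^2 - 7*z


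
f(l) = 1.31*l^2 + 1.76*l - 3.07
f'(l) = 2.62*l + 1.76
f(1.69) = 3.65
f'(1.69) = 6.19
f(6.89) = 71.24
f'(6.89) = 19.81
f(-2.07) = -1.10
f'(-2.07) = -3.66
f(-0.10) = -3.23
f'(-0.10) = 1.50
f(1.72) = 3.83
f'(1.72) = 6.27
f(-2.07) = -1.10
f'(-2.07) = -3.66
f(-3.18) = 4.58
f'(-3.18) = -6.57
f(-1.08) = -3.44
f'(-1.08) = -1.07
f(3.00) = 14.00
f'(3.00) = 9.62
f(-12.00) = 164.45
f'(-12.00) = -29.68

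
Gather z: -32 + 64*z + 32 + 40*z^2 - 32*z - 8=40*z^2 + 32*z - 8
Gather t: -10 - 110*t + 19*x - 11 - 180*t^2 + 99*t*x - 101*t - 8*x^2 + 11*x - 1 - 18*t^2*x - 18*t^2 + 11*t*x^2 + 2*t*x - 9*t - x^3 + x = t^2*(-18*x - 198) + t*(11*x^2 + 101*x - 220) - x^3 - 8*x^2 + 31*x - 22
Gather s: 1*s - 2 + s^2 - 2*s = s^2 - s - 2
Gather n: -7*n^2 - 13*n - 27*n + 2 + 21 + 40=-7*n^2 - 40*n + 63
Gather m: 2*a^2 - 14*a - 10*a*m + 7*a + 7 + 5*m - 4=2*a^2 - 7*a + m*(5 - 10*a) + 3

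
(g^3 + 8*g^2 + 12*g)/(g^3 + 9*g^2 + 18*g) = (g + 2)/(g + 3)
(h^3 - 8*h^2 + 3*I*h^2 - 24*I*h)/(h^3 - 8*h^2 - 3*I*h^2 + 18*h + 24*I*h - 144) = h/(h - 6*I)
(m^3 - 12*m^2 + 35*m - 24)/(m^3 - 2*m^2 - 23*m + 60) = (m^2 - 9*m + 8)/(m^2 + m - 20)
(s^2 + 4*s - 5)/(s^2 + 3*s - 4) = (s + 5)/(s + 4)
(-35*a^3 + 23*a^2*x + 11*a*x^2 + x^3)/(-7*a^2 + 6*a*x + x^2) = 5*a + x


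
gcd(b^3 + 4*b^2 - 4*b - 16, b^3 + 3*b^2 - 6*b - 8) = b^2 + 2*b - 8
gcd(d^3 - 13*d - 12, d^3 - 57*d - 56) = d + 1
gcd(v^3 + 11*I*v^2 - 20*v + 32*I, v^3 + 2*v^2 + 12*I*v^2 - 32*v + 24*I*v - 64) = v^2 + 12*I*v - 32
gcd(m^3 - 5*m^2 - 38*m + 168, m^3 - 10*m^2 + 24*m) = m - 4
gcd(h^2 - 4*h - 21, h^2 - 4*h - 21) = h^2 - 4*h - 21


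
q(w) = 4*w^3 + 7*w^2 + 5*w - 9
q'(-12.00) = 1565.00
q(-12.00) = -5973.00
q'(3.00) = 155.00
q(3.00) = 177.00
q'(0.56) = 16.60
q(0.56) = -3.30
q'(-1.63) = 14.06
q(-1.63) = -15.87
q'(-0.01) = 4.86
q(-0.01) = -9.05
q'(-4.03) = 143.47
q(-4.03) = -177.27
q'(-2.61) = 50.21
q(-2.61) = -45.48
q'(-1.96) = 23.66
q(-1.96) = -22.03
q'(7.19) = 726.01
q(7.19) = 1875.60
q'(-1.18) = 5.19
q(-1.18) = -11.73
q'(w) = 12*w^2 + 14*w + 5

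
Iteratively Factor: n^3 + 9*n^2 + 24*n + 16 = (n + 1)*(n^2 + 8*n + 16) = (n + 1)*(n + 4)*(n + 4)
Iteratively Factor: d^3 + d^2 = (d)*(d^2 + d) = d*(d + 1)*(d)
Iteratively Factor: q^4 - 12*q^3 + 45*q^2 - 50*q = (q - 5)*(q^3 - 7*q^2 + 10*q) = (q - 5)^2*(q^2 - 2*q) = (q - 5)^2*(q - 2)*(q)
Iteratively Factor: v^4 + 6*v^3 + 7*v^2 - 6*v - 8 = (v + 4)*(v^3 + 2*v^2 - v - 2) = (v + 1)*(v + 4)*(v^2 + v - 2) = (v + 1)*(v + 2)*(v + 4)*(v - 1)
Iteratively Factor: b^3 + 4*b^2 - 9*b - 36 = (b + 3)*(b^2 + b - 12) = (b - 3)*(b + 3)*(b + 4)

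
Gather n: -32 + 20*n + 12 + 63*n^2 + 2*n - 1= 63*n^2 + 22*n - 21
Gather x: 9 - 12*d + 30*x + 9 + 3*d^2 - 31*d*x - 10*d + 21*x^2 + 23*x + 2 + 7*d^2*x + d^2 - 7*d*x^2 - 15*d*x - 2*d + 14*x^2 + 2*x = 4*d^2 - 24*d + x^2*(35 - 7*d) + x*(7*d^2 - 46*d + 55) + 20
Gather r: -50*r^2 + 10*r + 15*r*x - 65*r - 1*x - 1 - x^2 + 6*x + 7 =-50*r^2 + r*(15*x - 55) - x^2 + 5*x + 6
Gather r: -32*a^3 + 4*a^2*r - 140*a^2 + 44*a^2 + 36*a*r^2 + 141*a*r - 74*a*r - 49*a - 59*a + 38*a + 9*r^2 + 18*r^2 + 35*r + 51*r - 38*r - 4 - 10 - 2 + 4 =-32*a^3 - 96*a^2 - 70*a + r^2*(36*a + 27) + r*(4*a^2 + 67*a + 48) - 12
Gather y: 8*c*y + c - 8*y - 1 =c + y*(8*c - 8) - 1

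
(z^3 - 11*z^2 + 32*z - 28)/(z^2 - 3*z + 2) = (z^2 - 9*z + 14)/(z - 1)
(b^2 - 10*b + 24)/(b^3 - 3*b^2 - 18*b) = (b - 4)/(b*(b + 3))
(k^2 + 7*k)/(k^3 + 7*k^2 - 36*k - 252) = k/(k^2 - 36)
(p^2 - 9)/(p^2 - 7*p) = (p^2 - 9)/(p*(p - 7))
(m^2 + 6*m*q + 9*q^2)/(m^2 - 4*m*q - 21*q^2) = (-m - 3*q)/(-m + 7*q)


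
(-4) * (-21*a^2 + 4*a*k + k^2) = 84*a^2 - 16*a*k - 4*k^2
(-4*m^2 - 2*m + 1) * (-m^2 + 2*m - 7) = 4*m^4 - 6*m^3 + 23*m^2 + 16*m - 7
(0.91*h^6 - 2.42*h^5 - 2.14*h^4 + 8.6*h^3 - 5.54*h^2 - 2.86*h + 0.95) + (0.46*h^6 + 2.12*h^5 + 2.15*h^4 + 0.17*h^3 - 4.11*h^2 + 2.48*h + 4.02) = 1.37*h^6 - 0.3*h^5 + 0.00999999999999979*h^4 + 8.77*h^3 - 9.65*h^2 - 0.38*h + 4.97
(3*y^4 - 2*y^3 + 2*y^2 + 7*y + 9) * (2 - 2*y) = -6*y^5 + 10*y^4 - 8*y^3 - 10*y^2 - 4*y + 18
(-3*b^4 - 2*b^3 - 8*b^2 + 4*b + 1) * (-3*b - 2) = 9*b^5 + 12*b^4 + 28*b^3 + 4*b^2 - 11*b - 2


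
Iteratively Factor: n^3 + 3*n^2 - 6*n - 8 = (n + 1)*(n^2 + 2*n - 8) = (n + 1)*(n + 4)*(n - 2)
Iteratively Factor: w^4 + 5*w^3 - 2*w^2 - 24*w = (w)*(w^3 + 5*w^2 - 2*w - 24) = w*(w + 4)*(w^2 + w - 6) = w*(w + 3)*(w + 4)*(w - 2)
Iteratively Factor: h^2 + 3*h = (h + 3)*(h)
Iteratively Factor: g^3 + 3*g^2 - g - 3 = (g + 3)*(g^2 - 1) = (g + 1)*(g + 3)*(g - 1)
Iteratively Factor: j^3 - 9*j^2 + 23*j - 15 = (j - 3)*(j^2 - 6*j + 5) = (j - 5)*(j - 3)*(j - 1)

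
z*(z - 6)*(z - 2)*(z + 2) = z^4 - 6*z^3 - 4*z^2 + 24*z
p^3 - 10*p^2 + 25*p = p*(p - 5)^2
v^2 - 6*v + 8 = (v - 4)*(v - 2)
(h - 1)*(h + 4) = h^2 + 3*h - 4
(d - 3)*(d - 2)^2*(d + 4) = d^4 - 3*d^3 - 12*d^2 + 52*d - 48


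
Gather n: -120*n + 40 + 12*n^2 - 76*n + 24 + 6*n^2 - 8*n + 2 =18*n^2 - 204*n + 66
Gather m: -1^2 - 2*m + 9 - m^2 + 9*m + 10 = -m^2 + 7*m + 18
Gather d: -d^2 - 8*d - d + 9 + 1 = -d^2 - 9*d + 10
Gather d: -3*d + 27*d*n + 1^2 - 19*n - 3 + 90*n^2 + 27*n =d*(27*n - 3) + 90*n^2 + 8*n - 2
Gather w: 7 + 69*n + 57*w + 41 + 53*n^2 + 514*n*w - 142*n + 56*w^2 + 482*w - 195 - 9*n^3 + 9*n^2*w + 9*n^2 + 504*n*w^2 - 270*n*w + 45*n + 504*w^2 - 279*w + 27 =-9*n^3 + 62*n^2 - 28*n + w^2*(504*n + 560) + w*(9*n^2 + 244*n + 260) - 120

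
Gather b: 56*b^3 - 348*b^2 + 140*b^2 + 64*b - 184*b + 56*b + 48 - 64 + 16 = 56*b^3 - 208*b^2 - 64*b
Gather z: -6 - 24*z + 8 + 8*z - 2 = -16*z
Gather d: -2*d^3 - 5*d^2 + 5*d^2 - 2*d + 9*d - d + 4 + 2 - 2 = -2*d^3 + 6*d + 4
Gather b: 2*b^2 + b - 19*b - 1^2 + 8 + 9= 2*b^2 - 18*b + 16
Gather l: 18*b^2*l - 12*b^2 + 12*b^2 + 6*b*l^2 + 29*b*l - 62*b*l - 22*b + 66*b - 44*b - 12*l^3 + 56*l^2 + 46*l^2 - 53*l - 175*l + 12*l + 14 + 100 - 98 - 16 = -12*l^3 + l^2*(6*b + 102) + l*(18*b^2 - 33*b - 216)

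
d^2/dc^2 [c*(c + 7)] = 2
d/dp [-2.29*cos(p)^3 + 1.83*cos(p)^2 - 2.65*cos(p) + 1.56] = (6.87*cos(p)^2 - 3.66*cos(p) + 2.65)*sin(p)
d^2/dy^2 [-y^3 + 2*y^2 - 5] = 4 - 6*y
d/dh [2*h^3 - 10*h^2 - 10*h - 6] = 6*h^2 - 20*h - 10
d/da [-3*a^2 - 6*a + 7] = -6*a - 6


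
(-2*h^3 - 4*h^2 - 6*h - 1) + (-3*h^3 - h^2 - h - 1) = -5*h^3 - 5*h^2 - 7*h - 2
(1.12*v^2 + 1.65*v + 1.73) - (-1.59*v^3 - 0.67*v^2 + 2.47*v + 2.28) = 1.59*v^3 + 1.79*v^2 - 0.82*v - 0.55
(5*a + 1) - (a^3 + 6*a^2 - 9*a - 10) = -a^3 - 6*a^2 + 14*a + 11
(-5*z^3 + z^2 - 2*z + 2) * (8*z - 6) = -40*z^4 + 38*z^3 - 22*z^2 + 28*z - 12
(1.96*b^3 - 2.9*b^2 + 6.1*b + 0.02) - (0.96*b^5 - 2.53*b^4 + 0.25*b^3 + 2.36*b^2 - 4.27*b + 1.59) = -0.96*b^5 + 2.53*b^4 + 1.71*b^3 - 5.26*b^2 + 10.37*b - 1.57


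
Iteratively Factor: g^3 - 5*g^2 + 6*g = (g)*(g^2 - 5*g + 6) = g*(g - 3)*(g - 2)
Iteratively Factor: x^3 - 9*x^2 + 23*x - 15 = (x - 5)*(x^2 - 4*x + 3) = (x - 5)*(x - 3)*(x - 1)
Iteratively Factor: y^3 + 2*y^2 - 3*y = (y + 3)*(y^2 - y) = (y - 1)*(y + 3)*(y)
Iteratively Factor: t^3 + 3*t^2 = (t)*(t^2 + 3*t) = t*(t + 3)*(t)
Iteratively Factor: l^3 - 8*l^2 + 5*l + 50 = (l + 2)*(l^2 - 10*l + 25) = (l - 5)*(l + 2)*(l - 5)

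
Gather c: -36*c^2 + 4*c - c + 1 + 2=-36*c^2 + 3*c + 3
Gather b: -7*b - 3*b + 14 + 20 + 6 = 40 - 10*b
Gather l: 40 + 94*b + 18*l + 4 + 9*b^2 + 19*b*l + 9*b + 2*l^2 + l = 9*b^2 + 103*b + 2*l^2 + l*(19*b + 19) + 44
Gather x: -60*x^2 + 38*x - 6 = -60*x^2 + 38*x - 6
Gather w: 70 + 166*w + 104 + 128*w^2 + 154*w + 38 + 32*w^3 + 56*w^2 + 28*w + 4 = 32*w^3 + 184*w^2 + 348*w + 216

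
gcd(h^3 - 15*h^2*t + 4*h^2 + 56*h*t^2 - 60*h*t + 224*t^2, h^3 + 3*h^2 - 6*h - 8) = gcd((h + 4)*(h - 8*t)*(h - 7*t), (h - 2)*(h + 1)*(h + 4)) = h + 4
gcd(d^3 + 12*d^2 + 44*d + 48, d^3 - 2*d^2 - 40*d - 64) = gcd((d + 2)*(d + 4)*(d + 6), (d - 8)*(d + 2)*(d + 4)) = d^2 + 6*d + 8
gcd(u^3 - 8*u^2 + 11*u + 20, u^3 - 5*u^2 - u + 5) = u^2 - 4*u - 5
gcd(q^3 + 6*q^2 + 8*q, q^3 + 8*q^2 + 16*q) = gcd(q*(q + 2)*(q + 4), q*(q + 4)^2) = q^2 + 4*q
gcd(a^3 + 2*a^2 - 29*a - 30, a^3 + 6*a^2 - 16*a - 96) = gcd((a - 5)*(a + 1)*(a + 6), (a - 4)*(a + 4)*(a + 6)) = a + 6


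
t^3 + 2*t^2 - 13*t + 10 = (t - 2)*(t - 1)*(t + 5)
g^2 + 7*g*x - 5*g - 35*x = (g - 5)*(g + 7*x)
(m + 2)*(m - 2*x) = m^2 - 2*m*x + 2*m - 4*x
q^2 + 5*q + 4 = (q + 1)*(q + 4)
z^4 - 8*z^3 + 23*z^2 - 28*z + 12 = (z - 3)*(z - 2)^2*(z - 1)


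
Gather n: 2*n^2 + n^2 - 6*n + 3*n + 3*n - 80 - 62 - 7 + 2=3*n^2 - 147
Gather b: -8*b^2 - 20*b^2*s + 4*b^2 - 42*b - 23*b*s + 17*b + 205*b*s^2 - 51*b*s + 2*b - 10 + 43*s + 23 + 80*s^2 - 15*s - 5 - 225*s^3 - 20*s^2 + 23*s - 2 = b^2*(-20*s - 4) + b*(205*s^2 - 74*s - 23) - 225*s^3 + 60*s^2 + 51*s + 6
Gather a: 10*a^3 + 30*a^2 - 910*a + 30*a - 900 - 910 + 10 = 10*a^3 + 30*a^2 - 880*a - 1800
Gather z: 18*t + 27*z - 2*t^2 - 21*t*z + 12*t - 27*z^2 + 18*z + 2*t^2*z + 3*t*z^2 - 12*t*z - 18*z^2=-2*t^2 + 30*t + z^2*(3*t - 45) + z*(2*t^2 - 33*t + 45)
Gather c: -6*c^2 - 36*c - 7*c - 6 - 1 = -6*c^2 - 43*c - 7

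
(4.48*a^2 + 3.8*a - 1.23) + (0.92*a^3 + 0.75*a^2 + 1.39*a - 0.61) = 0.92*a^3 + 5.23*a^2 + 5.19*a - 1.84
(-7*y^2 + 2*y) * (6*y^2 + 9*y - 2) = -42*y^4 - 51*y^3 + 32*y^2 - 4*y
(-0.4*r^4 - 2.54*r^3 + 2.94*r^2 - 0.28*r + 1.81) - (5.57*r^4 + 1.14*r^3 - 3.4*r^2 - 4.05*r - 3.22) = -5.97*r^4 - 3.68*r^3 + 6.34*r^2 + 3.77*r + 5.03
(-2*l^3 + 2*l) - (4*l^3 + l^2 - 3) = -6*l^3 - l^2 + 2*l + 3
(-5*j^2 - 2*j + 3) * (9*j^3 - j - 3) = -45*j^5 - 18*j^4 + 32*j^3 + 17*j^2 + 3*j - 9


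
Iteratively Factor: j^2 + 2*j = (j + 2)*(j)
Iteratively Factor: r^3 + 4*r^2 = (r)*(r^2 + 4*r) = r^2*(r + 4)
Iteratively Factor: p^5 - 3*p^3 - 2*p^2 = (p + 1)*(p^4 - p^3 - 2*p^2) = p*(p + 1)*(p^3 - p^2 - 2*p) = p^2*(p + 1)*(p^2 - p - 2) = p^2*(p - 2)*(p + 1)*(p + 1)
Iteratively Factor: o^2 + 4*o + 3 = (o + 3)*(o + 1)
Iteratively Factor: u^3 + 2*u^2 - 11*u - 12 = (u - 3)*(u^2 + 5*u + 4) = (u - 3)*(u + 4)*(u + 1)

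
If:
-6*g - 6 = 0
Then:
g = -1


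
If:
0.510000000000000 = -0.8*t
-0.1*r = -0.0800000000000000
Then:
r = 0.80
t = -0.64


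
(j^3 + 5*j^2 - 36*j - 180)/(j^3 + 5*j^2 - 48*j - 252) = (j^2 - j - 30)/(j^2 - j - 42)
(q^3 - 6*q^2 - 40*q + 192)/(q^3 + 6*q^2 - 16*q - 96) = (q - 8)/(q + 4)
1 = 1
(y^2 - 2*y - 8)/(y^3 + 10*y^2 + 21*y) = (y^2 - 2*y - 8)/(y*(y^2 + 10*y + 21))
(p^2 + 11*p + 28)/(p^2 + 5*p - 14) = (p + 4)/(p - 2)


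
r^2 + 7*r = r*(r + 7)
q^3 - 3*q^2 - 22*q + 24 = (q - 6)*(q - 1)*(q + 4)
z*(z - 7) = z^2 - 7*z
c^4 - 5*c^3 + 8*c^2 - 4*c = c*(c - 2)^2*(c - 1)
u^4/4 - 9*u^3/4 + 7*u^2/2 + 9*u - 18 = (u/4 + 1/2)*(u - 6)*(u - 3)*(u - 2)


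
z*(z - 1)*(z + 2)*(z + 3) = z^4 + 4*z^3 + z^2 - 6*z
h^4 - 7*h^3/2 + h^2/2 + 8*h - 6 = (h - 2)^2*(h - 1)*(h + 3/2)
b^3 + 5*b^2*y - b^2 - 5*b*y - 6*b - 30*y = (b - 3)*(b + 2)*(b + 5*y)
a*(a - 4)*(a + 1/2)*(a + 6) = a^4 + 5*a^3/2 - 23*a^2 - 12*a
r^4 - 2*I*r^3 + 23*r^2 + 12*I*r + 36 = (r - 6*I)*(r - I)*(r + 2*I)*(r + 3*I)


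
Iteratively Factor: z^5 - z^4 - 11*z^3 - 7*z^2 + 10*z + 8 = (z + 2)*(z^4 - 3*z^3 - 5*z^2 + 3*z + 4) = (z - 1)*(z + 2)*(z^3 - 2*z^2 - 7*z - 4) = (z - 1)*(z + 1)*(z + 2)*(z^2 - 3*z - 4) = (z - 1)*(z + 1)^2*(z + 2)*(z - 4)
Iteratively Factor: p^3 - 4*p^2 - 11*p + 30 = (p - 2)*(p^2 - 2*p - 15) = (p - 5)*(p - 2)*(p + 3)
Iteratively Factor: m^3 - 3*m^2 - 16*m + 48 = (m - 3)*(m^2 - 16) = (m - 4)*(m - 3)*(m + 4)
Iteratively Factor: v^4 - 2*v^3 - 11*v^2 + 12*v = (v - 1)*(v^3 - v^2 - 12*v) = (v - 1)*(v + 3)*(v^2 - 4*v) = (v - 4)*(v - 1)*(v + 3)*(v)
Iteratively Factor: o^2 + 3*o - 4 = (o - 1)*(o + 4)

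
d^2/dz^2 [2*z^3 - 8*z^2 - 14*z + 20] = 12*z - 16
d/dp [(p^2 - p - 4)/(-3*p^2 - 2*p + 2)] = 5*(-p^2 - 4*p - 2)/(9*p^4 + 12*p^3 - 8*p^2 - 8*p + 4)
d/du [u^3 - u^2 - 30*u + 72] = 3*u^2 - 2*u - 30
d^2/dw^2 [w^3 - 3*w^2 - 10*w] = 6*w - 6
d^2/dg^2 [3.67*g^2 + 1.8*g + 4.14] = 7.34000000000000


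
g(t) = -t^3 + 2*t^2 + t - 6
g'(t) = -3*t^2 + 4*t + 1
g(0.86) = -4.30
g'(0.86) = 2.22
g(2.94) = -11.18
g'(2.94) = -13.17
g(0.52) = -5.08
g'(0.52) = 2.27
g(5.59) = -112.59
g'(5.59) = -70.38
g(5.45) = -103.02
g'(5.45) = -66.31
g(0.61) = -4.87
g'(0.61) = 2.32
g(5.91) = -136.66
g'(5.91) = -80.14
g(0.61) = -4.87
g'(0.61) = 2.32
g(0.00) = -6.00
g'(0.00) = 1.00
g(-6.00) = 276.00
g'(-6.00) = -131.00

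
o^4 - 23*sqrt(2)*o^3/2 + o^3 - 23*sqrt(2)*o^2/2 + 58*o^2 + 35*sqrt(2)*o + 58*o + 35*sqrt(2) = (o + 1)*(o - 7*sqrt(2))*(o - 5*sqrt(2))*(o + sqrt(2)/2)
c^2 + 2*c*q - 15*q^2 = (c - 3*q)*(c + 5*q)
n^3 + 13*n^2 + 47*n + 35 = (n + 1)*(n + 5)*(n + 7)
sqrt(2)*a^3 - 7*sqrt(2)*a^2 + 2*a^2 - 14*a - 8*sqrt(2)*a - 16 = (a - 8)*(a + sqrt(2))*(sqrt(2)*a + sqrt(2))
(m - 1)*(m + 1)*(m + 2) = m^3 + 2*m^2 - m - 2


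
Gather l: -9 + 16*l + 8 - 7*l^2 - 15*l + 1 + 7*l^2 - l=0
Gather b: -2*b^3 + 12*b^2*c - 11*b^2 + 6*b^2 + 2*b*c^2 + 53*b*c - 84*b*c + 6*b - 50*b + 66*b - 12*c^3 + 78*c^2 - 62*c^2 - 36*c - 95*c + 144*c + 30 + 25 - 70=-2*b^3 + b^2*(12*c - 5) + b*(2*c^2 - 31*c + 22) - 12*c^3 + 16*c^2 + 13*c - 15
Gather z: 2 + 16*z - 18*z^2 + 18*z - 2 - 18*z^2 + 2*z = -36*z^2 + 36*z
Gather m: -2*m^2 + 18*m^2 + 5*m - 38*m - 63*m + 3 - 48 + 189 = 16*m^2 - 96*m + 144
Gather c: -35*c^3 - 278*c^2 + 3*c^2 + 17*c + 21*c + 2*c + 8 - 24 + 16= -35*c^3 - 275*c^2 + 40*c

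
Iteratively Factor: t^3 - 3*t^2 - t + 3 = (t + 1)*(t^2 - 4*t + 3) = (t - 3)*(t + 1)*(t - 1)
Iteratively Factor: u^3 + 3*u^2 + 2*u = (u + 1)*(u^2 + 2*u) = u*(u + 1)*(u + 2)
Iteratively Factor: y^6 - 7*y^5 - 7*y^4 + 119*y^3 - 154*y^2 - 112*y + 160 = (y - 2)*(y^5 - 5*y^4 - 17*y^3 + 85*y^2 + 16*y - 80) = (y - 2)*(y + 4)*(y^4 - 9*y^3 + 19*y^2 + 9*y - 20) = (y - 2)*(y - 1)*(y + 4)*(y^3 - 8*y^2 + 11*y + 20) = (y - 2)*(y - 1)*(y + 1)*(y + 4)*(y^2 - 9*y + 20) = (y - 4)*(y - 2)*(y - 1)*(y + 1)*(y + 4)*(y - 5)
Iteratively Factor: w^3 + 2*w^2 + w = (w)*(w^2 + 2*w + 1) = w*(w + 1)*(w + 1)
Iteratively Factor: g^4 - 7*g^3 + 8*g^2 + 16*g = (g)*(g^3 - 7*g^2 + 8*g + 16) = g*(g - 4)*(g^2 - 3*g - 4) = g*(g - 4)*(g + 1)*(g - 4)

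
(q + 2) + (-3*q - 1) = 1 - 2*q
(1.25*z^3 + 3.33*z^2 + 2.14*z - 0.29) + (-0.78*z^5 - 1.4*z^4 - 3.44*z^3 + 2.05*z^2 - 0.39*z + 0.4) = -0.78*z^5 - 1.4*z^4 - 2.19*z^3 + 5.38*z^2 + 1.75*z + 0.11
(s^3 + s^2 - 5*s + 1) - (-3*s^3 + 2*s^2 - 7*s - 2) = 4*s^3 - s^2 + 2*s + 3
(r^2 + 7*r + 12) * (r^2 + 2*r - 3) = r^4 + 9*r^3 + 23*r^2 + 3*r - 36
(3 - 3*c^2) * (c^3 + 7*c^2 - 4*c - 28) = -3*c^5 - 21*c^4 + 15*c^3 + 105*c^2 - 12*c - 84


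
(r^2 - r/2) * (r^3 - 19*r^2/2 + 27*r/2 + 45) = r^5 - 10*r^4 + 73*r^3/4 + 153*r^2/4 - 45*r/2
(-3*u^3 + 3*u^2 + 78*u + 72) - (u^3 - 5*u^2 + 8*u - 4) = -4*u^3 + 8*u^2 + 70*u + 76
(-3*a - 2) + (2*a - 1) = -a - 3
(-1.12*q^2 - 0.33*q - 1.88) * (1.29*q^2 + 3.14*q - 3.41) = -1.4448*q^4 - 3.9425*q^3 + 0.357800000000001*q^2 - 4.7779*q + 6.4108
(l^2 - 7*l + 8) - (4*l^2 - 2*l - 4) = -3*l^2 - 5*l + 12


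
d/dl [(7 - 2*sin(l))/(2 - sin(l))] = 3*cos(l)/(sin(l) - 2)^2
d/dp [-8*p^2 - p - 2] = -16*p - 1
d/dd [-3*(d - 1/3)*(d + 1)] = -6*d - 2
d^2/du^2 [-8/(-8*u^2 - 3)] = 384*(8*u^2 - 1)/(8*u^2 + 3)^3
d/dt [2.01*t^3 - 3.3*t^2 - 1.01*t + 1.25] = 6.03*t^2 - 6.6*t - 1.01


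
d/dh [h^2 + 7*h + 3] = 2*h + 7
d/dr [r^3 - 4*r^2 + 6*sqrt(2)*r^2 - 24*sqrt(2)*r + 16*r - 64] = 3*r^2 - 8*r + 12*sqrt(2)*r - 24*sqrt(2) + 16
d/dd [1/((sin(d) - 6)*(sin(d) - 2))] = 2*(4 - sin(d))*cos(d)/((sin(d) - 6)^2*(sin(d) - 2)^2)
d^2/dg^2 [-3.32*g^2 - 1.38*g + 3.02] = -6.64000000000000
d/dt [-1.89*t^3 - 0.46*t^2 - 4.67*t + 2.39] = -5.67*t^2 - 0.92*t - 4.67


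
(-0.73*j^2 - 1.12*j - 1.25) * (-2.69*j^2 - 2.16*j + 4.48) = 1.9637*j^4 + 4.5896*j^3 + 2.5113*j^2 - 2.3176*j - 5.6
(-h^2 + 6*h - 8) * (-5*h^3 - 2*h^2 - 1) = 5*h^5 - 28*h^4 + 28*h^3 + 17*h^2 - 6*h + 8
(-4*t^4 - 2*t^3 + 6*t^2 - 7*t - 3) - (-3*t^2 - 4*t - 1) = -4*t^4 - 2*t^3 + 9*t^2 - 3*t - 2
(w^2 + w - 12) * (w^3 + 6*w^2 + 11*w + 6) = w^5 + 7*w^4 + 5*w^3 - 55*w^2 - 126*w - 72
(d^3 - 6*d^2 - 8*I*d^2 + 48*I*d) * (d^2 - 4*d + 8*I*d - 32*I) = d^5 - 10*d^4 + 88*d^3 - 640*d^2 + 1536*d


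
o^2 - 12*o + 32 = (o - 8)*(o - 4)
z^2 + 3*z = z*(z + 3)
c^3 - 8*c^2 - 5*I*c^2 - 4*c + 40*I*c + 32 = (c - 8)*(c - 4*I)*(c - I)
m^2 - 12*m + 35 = (m - 7)*(m - 5)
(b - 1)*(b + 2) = b^2 + b - 2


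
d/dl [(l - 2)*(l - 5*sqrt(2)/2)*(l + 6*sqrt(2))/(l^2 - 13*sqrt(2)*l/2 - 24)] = (2*l^4 - 26*sqrt(2)*l^3 - 175*l^2 + 40*sqrt(2)*l^2 - 336*sqrt(2)*l - 48*l + 1440 + 1116*sqrt(2))/(2*l^4 - 26*sqrt(2)*l^3 + 73*l^2 + 624*sqrt(2)*l + 1152)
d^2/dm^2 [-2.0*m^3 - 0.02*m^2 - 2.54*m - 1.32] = -12.0*m - 0.04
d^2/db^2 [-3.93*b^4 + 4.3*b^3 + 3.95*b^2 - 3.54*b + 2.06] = -47.16*b^2 + 25.8*b + 7.9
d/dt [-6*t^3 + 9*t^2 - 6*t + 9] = -18*t^2 + 18*t - 6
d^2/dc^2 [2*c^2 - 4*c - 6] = 4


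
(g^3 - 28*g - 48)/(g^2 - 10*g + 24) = (g^2 + 6*g + 8)/(g - 4)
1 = 1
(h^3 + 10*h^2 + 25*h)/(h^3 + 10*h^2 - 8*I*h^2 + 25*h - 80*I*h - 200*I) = h/(h - 8*I)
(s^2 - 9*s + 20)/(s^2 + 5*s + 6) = (s^2 - 9*s + 20)/(s^2 + 5*s + 6)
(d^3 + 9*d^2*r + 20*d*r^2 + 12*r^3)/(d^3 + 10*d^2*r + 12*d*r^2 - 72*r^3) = (-d^2 - 3*d*r - 2*r^2)/(-d^2 - 4*d*r + 12*r^2)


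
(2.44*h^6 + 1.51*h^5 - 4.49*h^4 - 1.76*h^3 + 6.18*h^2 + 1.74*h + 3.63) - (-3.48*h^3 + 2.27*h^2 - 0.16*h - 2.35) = 2.44*h^6 + 1.51*h^5 - 4.49*h^4 + 1.72*h^3 + 3.91*h^2 + 1.9*h + 5.98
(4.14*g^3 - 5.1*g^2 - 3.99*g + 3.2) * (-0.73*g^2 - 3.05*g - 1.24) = -3.0222*g^5 - 8.904*g^4 + 13.3341*g^3 + 16.1575*g^2 - 4.8124*g - 3.968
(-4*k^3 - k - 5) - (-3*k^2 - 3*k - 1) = -4*k^3 + 3*k^2 + 2*k - 4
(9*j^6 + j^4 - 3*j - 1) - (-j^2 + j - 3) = 9*j^6 + j^4 + j^2 - 4*j + 2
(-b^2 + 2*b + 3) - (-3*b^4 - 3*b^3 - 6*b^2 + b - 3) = 3*b^4 + 3*b^3 + 5*b^2 + b + 6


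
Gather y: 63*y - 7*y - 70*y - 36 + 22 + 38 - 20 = 4 - 14*y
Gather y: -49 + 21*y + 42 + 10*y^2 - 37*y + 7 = 10*y^2 - 16*y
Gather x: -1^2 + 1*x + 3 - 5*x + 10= 12 - 4*x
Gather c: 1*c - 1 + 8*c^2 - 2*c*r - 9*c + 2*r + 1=8*c^2 + c*(-2*r - 8) + 2*r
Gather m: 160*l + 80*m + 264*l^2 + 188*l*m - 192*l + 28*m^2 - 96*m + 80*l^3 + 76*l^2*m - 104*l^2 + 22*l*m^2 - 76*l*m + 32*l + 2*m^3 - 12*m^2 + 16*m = 80*l^3 + 160*l^2 + 2*m^3 + m^2*(22*l + 16) + m*(76*l^2 + 112*l)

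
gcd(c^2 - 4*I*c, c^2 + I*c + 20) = c - 4*I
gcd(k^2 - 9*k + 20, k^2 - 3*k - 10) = k - 5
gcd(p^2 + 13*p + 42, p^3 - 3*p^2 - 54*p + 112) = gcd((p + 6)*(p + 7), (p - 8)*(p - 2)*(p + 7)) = p + 7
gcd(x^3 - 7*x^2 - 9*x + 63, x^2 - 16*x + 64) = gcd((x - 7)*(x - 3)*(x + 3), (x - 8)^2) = 1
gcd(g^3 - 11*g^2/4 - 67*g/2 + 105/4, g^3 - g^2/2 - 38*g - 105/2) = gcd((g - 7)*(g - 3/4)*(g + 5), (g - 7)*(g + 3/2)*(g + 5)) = g^2 - 2*g - 35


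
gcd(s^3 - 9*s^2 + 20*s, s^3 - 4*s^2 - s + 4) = s - 4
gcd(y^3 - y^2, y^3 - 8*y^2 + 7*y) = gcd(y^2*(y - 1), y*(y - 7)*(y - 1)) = y^2 - y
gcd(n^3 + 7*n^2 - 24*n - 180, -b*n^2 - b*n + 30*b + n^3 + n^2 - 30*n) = n^2 + n - 30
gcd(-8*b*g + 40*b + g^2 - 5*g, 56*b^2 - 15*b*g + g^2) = 8*b - g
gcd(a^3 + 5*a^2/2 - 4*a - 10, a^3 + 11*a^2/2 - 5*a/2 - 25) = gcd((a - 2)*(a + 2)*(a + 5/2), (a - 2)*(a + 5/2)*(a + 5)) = a^2 + a/2 - 5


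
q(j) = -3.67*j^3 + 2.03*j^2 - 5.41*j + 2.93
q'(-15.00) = -2543.56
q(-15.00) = 12927.08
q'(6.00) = -377.41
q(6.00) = -749.17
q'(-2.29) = -72.44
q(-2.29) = 70.04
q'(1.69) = -29.99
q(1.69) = -18.13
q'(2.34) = -56.20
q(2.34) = -45.64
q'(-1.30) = -29.29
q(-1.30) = 21.46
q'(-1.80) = -48.39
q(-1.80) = 40.65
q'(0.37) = -5.42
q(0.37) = 1.02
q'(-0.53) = -10.65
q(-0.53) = 6.91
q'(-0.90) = -17.98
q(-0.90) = 12.12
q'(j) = -11.01*j^2 + 4.06*j - 5.41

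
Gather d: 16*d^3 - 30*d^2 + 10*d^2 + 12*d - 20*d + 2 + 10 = 16*d^3 - 20*d^2 - 8*d + 12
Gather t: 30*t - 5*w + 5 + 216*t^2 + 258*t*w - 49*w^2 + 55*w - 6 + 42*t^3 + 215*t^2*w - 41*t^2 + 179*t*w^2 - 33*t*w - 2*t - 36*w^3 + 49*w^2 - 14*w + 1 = 42*t^3 + t^2*(215*w + 175) + t*(179*w^2 + 225*w + 28) - 36*w^3 + 36*w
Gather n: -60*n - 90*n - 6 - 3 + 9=-150*n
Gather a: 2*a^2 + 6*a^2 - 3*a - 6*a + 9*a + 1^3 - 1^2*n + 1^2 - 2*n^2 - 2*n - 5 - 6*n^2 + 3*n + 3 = 8*a^2 - 8*n^2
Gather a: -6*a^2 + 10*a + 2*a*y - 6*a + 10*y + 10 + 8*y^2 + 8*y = -6*a^2 + a*(2*y + 4) + 8*y^2 + 18*y + 10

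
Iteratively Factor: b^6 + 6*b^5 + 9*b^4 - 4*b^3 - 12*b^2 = (b + 2)*(b^5 + 4*b^4 + b^3 - 6*b^2) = b*(b + 2)*(b^4 + 4*b^3 + b^2 - 6*b) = b*(b - 1)*(b + 2)*(b^3 + 5*b^2 + 6*b) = b*(b - 1)*(b + 2)^2*(b^2 + 3*b) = b^2*(b - 1)*(b + 2)^2*(b + 3)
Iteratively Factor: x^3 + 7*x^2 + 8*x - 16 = (x - 1)*(x^2 + 8*x + 16) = (x - 1)*(x + 4)*(x + 4)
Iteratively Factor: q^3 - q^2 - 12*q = (q + 3)*(q^2 - 4*q) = (q - 4)*(q + 3)*(q)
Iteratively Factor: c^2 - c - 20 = (c - 5)*(c + 4)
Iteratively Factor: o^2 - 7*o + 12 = (o - 4)*(o - 3)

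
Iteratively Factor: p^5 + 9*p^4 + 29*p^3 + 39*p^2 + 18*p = (p + 1)*(p^4 + 8*p^3 + 21*p^2 + 18*p) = (p + 1)*(p + 3)*(p^3 + 5*p^2 + 6*p) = (p + 1)*(p + 2)*(p + 3)*(p^2 + 3*p) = (p + 1)*(p + 2)*(p + 3)^2*(p)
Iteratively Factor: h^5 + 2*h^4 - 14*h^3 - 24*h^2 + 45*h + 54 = (h + 3)*(h^4 - h^3 - 11*h^2 + 9*h + 18) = (h + 1)*(h + 3)*(h^3 - 2*h^2 - 9*h + 18) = (h - 3)*(h + 1)*(h + 3)*(h^2 + h - 6) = (h - 3)*(h - 2)*(h + 1)*(h + 3)*(h + 3)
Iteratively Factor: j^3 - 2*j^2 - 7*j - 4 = (j + 1)*(j^2 - 3*j - 4) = (j - 4)*(j + 1)*(j + 1)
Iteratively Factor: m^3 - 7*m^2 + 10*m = (m)*(m^2 - 7*m + 10) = m*(m - 5)*(m - 2)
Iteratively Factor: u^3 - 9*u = (u)*(u^2 - 9) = u*(u - 3)*(u + 3)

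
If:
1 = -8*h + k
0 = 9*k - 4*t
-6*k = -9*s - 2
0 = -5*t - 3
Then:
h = -19/120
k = -4/15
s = -2/5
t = -3/5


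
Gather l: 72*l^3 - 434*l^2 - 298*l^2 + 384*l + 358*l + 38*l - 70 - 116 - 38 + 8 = 72*l^3 - 732*l^2 + 780*l - 216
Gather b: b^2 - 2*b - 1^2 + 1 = b^2 - 2*b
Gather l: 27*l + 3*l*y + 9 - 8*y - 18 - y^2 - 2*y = l*(3*y + 27) - y^2 - 10*y - 9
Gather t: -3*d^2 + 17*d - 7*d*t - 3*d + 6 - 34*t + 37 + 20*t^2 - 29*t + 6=-3*d^2 + 14*d + 20*t^2 + t*(-7*d - 63) + 49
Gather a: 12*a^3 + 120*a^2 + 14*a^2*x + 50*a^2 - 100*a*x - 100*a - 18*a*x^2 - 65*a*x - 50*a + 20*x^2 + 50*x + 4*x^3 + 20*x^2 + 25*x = 12*a^3 + a^2*(14*x + 170) + a*(-18*x^2 - 165*x - 150) + 4*x^3 + 40*x^2 + 75*x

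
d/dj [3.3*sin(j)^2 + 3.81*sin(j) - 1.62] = (6.6*sin(j) + 3.81)*cos(j)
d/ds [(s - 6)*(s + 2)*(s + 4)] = 3*s^2 - 28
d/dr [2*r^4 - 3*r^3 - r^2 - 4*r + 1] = 8*r^3 - 9*r^2 - 2*r - 4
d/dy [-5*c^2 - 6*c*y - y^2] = -6*c - 2*y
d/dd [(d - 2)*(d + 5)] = 2*d + 3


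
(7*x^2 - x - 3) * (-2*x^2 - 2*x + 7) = -14*x^4 - 12*x^3 + 57*x^2 - x - 21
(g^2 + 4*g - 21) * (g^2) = g^4 + 4*g^3 - 21*g^2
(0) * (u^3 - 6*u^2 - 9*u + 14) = 0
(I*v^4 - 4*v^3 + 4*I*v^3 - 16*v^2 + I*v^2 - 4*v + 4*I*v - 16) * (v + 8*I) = I*v^5 - 12*v^4 + 4*I*v^4 - 48*v^3 - 31*I*v^3 - 12*v^2 - 124*I*v^2 - 48*v - 32*I*v - 128*I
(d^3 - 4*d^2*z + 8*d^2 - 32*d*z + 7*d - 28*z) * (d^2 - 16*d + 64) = d^5 - 4*d^4*z - 8*d^4 + 32*d^3*z - 57*d^3 + 228*d^2*z + 400*d^2 - 1600*d*z + 448*d - 1792*z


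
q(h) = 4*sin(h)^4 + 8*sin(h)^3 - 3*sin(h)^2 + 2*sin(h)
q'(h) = 16*sin(h)^3*cos(h) + 24*sin(h)^2*cos(h) - 6*sin(h)*cos(h) + 2*cos(h)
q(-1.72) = -8.82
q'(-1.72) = -2.37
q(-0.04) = -0.09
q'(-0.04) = 2.28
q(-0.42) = -1.75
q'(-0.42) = 6.71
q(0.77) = 3.58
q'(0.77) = 10.66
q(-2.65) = -2.26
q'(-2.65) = -7.49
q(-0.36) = -1.36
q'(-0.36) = 5.98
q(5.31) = -6.36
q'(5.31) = 8.06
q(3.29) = -0.39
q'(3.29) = -3.32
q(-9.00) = -1.78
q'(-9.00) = -6.77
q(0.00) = 0.00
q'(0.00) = 2.00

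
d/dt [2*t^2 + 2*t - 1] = 4*t + 2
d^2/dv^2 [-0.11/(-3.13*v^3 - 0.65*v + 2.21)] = (-2.0658*v*(3.13*v^3 + 0.65*v - 2.21) + 0.11*(9.39*v^2 + 0.65)*(18.78*v^2 + 1.3))/(3.13*v^3 + 0.65*v - 2.21)^3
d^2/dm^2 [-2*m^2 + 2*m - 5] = -4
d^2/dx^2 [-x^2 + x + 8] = -2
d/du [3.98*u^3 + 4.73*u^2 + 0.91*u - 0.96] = 11.94*u^2 + 9.46*u + 0.91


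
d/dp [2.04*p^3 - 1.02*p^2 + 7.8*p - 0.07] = 6.12*p^2 - 2.04*p + 7.8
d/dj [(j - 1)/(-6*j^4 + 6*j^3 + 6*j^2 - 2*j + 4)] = (-3*j^4 + 3*j^3 + 3*j^2 - j + (j - 1)*(12*j^3 - 9*j^2 - 6*j + 1) + 2)/(2*(-3*j^4 + 3*j^3 + 3*j^2 - j + 2)^2)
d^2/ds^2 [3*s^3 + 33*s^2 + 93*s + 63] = 18*s + 66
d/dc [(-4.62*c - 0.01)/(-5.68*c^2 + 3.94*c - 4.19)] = (-26.2416*c^2 - 0.113600000000002*c + 19.3972)/(32.2624*c^4 - 44.7584*c^3 + 63.122*c^2 - 33.0172*c + 17.5561)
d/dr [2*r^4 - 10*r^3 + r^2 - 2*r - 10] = 8*r^3 - 30*r^2 + 2*r - 2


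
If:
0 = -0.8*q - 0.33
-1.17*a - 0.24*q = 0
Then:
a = 0.08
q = -0.41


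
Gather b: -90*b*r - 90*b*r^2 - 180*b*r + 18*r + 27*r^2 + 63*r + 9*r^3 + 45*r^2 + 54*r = b*(-90*r^2 - 270*r) + 9*r^3 + 72*r^2 + 135*r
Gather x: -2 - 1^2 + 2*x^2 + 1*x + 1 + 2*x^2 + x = 4*x^2 + 2*x - 2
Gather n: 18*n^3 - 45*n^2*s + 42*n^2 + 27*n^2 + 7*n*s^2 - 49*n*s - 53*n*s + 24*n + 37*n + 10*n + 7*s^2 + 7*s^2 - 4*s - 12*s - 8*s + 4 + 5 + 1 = 18*n^3 + n^2*(69 - 45*s) + n*(7*s^2 - 102*s + 71) + 14*s^2 - 24*s + 10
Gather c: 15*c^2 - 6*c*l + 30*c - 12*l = 15*c^2 + c*(30 - 6*l) - 12*l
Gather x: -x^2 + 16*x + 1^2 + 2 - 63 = -x^2 + 16*x - 60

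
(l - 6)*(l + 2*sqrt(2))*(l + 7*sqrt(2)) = l^3 - 6*l^2 + 9*sqrt(2)*l^2 - 54*sqrt(2)*l + 28*l - 168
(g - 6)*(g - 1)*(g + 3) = g^3 - 4*g^2 - 15*g + 18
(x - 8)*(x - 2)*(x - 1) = x^3 - 11*x^2 + 26*x - 16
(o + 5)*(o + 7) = o^2 + 12*o + 35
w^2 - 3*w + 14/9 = (w - 7/3)*(w - 2/3)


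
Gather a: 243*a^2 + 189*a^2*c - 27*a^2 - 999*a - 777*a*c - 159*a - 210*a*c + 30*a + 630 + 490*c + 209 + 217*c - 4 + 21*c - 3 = a^2*(189*c + 216) + a*(-987*c - 1128) + 728*c + 832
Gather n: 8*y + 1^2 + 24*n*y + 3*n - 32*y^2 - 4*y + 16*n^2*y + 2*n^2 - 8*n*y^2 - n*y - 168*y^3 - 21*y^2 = n^2*(16*y + 2) + n*(-8*y^2 + 23*y + 3) - 168*y^3 - 53*y^2 + 4*y + 1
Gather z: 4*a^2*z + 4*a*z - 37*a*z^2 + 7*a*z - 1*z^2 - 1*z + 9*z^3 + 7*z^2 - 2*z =9*z^3 + z^2*(6 - 37*a) + z*(4*a^2 + 11*a - 3)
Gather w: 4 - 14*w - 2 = 2 - 14*w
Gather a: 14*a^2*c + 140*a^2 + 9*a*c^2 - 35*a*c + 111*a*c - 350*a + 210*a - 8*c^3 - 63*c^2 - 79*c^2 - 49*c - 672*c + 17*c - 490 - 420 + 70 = a^2*(14*c + 140) + a*(9*c^2 + 76*c - 140) - 8*c^3 - 142*c^2 - 704*c - 840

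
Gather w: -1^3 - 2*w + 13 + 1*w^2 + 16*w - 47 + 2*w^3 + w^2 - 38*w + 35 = 2*w^3 + 2*w^2 - 24*w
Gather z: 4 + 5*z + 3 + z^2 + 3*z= z^2 + 8*z + 7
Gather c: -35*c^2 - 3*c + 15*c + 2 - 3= -35*c^2 + 12*c - 1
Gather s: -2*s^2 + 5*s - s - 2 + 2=-2*s^2 + 4*s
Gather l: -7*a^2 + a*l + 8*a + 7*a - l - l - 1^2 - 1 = -7*a^2 + 15*a + l*(a - 2) - 2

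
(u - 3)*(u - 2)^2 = u^3 - 7*u^2 + 16*u - 12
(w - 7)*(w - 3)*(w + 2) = w^3 - 8*w^2 + w + 42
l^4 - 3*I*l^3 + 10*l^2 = l^2*(l - 5*I)*(l + 2*I)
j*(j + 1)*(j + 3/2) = j^3 + 5*j^2/2 + 3*j/2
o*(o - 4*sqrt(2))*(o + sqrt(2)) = o^3 - 3*sqrt(2)*o^2 - 8*o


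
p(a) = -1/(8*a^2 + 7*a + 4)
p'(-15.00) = 0.00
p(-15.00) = 0.00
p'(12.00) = 0.00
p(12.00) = 0.00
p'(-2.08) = -0.05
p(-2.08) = -0.04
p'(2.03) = 0.02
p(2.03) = -0.02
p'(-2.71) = -0.02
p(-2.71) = -0.02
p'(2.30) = 0.01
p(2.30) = -0.02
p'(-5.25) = -0.00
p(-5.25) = -0.01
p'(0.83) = 0.09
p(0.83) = -0.07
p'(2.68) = 0.01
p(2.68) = -0.01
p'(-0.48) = -0.11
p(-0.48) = -0.40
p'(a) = -(-16*a - 7)/(8*a^2 + 7*a + 4)^2 = (16*a + 7)/(8*a^2 + 7*a + 4)^2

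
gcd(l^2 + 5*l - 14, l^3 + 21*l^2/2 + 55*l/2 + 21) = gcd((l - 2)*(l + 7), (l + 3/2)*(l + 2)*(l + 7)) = l + 7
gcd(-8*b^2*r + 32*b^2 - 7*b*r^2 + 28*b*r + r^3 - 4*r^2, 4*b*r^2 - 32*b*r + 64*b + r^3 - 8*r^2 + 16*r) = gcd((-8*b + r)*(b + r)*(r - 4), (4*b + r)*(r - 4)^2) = r - 4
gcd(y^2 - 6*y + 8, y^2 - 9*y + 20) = y - 4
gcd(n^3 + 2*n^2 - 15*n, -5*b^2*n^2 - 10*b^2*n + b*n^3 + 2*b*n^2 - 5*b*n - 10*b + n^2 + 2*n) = 1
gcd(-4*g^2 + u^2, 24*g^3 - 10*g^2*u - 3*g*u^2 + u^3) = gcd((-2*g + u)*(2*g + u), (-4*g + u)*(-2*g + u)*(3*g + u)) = -2*g + u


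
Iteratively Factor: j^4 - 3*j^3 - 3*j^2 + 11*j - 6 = (j - 1)*(j^3 - 2*j^2 - 5*j + 6) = (j - 3)*(j - 1)*(j^2 + j - 2) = (j - 3)*(j - 1)^2*(j + 2)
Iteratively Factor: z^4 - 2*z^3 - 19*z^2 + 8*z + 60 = (z + 3)*(z^3 - 5*z^2 - 4*z + 20) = (z - 2)*(z + 3)*(z^2 - 3*z - 10) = (z - 5)*(z - 2)*(z + 3)*(z + 2)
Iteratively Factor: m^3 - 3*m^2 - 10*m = (m - 5)*(m^2 + 2*m) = (m - 5)*(m + 2)*(m)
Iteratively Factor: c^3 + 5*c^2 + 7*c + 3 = (c + 3)*(c^2 + 2*c + 1) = (c + 1)*(c + 3)*(c + 1)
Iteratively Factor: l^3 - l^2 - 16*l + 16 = (l + 4)*(l^2 - 5*l + 4) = (l - 1)*(l + 4)*(l - 4)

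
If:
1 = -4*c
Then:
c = -1/4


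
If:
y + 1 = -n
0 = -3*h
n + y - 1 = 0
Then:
No Solution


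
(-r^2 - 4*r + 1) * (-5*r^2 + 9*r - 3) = 5*r^4 + 11*r^3 - 38*r^2 + 21*r - 3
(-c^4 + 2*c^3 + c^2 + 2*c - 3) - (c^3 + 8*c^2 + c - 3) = -c^4 + c^3 - 7*c^2 + c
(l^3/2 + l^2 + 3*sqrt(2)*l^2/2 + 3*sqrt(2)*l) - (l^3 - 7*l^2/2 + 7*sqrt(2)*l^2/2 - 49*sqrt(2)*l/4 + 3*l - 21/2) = -l^3/2 - 2*sqrt(2)*l^2 + 9*l^2/2 - 3*l + 61*sqrt(2)*l/4 + 21/2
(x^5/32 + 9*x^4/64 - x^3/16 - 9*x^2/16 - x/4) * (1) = x^5/32 + 9*x^4/64 - x^3/16 - 9*x^2/16 - x/4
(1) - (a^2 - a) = -a^2 + a + 1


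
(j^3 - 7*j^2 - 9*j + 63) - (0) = j^3 - 7*j^2 - 9*j + 63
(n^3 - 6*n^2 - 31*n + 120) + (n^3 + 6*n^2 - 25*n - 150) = 2*n^3 - 56*n - 30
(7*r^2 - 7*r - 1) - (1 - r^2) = 8*r^2 - 7*r - 2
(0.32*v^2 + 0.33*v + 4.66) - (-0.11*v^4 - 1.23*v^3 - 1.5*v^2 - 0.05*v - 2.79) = 0.11*v^4 + 1.23*v^3 + 1.82*v^2 + 0.38*v + 7.45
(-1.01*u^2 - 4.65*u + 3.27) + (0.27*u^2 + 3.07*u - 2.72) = -0.74*u^2 - 1.58*u + 0.55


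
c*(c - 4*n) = c^2 - 4*c*n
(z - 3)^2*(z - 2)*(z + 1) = z^4 - 7*z^3 + 13*z^2 + 3*z - 18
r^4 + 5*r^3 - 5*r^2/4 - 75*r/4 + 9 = (r - 3/2)*(r - 1/2)*(r + 3)*(r + 4)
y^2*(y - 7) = y^3 - 7*y^2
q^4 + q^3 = q^3*(q + 1)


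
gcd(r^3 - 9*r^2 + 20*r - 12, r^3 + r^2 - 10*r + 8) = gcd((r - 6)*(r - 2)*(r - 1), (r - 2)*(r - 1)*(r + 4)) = r^2 - 3*r + 2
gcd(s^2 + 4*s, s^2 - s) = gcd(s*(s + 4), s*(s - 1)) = s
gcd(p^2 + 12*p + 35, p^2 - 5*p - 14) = 1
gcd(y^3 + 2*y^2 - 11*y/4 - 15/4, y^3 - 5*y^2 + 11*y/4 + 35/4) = y + 1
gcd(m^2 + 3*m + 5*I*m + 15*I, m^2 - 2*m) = 1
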